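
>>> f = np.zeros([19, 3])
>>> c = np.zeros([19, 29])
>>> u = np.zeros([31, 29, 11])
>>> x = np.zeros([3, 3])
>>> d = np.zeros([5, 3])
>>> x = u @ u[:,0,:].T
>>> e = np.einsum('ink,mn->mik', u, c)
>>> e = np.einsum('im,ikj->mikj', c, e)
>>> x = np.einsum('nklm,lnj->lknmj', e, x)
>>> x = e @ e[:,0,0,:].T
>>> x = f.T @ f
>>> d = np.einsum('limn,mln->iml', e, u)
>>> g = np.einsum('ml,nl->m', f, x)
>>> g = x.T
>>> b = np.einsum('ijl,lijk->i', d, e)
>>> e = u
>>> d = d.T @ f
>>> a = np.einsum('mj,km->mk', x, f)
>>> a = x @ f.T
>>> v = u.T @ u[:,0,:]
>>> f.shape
(19, 3)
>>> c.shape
(19, 29)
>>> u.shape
(31, 29, 11)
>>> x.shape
(3, 3)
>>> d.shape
(29, 31, 3)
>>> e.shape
(31, 29, 11)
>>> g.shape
(3, 3)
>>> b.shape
(19,)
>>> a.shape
(3, 19)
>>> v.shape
(11, 29, 11)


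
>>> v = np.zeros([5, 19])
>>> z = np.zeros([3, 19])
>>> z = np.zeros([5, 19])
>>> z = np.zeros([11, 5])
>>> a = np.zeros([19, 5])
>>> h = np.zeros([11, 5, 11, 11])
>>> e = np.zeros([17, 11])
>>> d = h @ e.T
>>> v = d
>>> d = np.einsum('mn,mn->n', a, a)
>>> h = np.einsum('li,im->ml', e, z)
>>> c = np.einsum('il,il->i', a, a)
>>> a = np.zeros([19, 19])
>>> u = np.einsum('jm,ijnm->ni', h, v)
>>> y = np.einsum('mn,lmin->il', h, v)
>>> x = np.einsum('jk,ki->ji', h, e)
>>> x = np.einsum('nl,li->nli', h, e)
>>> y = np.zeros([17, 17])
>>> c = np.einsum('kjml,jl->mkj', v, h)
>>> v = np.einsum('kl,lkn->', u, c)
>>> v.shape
()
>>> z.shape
(11, 5)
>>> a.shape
(19, 19)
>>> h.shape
(5, 17)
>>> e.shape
(17, 11)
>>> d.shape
(5,)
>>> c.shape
(11, 11, 5)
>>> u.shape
(11, 11)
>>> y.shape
(17, 17)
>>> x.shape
(5, 17, 11)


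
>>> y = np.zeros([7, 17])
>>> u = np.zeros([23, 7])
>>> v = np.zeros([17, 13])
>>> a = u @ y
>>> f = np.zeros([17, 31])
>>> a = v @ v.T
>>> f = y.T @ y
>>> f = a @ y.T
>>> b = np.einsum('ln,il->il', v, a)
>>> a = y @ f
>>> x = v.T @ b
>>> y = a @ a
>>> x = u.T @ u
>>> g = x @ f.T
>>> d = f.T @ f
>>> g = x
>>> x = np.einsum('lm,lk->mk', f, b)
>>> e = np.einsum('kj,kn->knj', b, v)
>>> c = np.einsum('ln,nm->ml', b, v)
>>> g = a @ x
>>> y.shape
(7, 7)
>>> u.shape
(23, 7)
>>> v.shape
(17, 13)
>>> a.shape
(7, 7)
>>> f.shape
(17, 7)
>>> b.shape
(17, 17)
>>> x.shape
(7, 17)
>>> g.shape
(7, 17)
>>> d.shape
(7, 7)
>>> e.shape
(17, 13, 17)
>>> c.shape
(13, 17)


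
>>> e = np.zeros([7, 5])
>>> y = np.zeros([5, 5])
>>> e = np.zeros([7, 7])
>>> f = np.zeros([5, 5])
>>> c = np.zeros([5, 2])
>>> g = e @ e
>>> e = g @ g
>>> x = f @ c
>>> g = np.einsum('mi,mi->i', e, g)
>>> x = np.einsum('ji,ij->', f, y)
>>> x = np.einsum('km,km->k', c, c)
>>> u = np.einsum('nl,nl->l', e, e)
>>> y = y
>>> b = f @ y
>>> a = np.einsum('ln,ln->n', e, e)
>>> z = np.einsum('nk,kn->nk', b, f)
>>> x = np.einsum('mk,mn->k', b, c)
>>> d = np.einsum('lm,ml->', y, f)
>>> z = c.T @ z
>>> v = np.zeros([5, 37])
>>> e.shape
(7, 7)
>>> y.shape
(5, 5)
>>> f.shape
(5, 5)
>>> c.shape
(5, 2)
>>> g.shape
(7,)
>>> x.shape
(5,)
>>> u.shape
(7,)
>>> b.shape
(5, 5)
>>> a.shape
(7,)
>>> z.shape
(2, 5)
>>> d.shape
()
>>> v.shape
(5, 37)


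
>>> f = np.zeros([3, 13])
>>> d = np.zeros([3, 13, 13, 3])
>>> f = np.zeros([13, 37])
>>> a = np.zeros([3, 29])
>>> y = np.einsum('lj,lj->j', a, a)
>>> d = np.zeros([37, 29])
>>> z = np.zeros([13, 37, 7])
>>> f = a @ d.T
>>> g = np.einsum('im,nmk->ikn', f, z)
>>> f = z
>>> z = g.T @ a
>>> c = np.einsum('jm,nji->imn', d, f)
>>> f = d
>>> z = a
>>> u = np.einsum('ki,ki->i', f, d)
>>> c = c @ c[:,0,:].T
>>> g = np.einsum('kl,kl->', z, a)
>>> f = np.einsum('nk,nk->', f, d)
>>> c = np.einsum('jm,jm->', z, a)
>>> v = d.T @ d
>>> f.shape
()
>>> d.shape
(37, 29)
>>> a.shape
(3, 29)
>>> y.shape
(29,)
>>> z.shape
(3, 29)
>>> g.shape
()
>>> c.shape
()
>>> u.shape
(29,)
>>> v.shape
(29, 29)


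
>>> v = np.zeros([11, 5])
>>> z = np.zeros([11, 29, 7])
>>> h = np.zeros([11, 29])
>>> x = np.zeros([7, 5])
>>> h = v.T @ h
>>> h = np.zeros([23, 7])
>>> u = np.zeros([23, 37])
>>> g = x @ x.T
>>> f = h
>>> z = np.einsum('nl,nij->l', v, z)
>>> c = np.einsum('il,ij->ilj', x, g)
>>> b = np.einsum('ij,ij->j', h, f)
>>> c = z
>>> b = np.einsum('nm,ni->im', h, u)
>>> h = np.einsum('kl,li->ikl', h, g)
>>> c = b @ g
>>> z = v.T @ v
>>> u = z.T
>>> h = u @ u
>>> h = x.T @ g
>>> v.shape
(11, 5)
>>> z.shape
(5, 5)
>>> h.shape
(5, 7)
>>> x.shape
(7, 5)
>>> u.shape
(5, 5)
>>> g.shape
(7, 7)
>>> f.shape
(23, 7)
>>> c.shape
(37, 7)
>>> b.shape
(37, 7)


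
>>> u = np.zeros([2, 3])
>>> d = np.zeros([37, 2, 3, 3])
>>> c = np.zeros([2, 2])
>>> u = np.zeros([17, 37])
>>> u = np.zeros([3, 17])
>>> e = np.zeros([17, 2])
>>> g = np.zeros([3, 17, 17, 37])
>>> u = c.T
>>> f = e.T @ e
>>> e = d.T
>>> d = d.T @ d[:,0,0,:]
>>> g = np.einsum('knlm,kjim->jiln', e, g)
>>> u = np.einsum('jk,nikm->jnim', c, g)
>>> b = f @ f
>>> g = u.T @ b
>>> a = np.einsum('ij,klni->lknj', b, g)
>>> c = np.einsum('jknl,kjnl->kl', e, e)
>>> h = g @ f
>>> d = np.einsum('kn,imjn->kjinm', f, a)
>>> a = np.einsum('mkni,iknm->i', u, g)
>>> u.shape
(2, 17, 17, 3)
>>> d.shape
(2, 17, 17, 2, 3)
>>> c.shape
(3, 37)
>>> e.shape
(3, 3, 2, 37)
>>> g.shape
(3, 17, 17, 2)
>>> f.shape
(2, 2)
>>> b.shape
(2, 2)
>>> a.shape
(3,)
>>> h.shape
(3, 17, 17, 2)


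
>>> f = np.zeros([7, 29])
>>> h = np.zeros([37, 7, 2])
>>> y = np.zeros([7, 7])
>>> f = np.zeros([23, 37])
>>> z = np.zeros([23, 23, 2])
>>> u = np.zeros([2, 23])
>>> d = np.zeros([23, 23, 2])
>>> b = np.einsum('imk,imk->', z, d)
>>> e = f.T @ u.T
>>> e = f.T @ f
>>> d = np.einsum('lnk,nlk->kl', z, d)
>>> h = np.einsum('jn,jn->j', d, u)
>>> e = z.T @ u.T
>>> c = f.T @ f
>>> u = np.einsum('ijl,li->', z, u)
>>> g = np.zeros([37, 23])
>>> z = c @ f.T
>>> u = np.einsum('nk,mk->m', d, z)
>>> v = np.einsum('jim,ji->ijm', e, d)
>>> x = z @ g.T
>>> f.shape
(23, 37)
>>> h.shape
(2,)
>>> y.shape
(7, 7)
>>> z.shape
(37, 23)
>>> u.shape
(37,)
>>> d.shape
(2, 23)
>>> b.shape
()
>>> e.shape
(2, 23, 2)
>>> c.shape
(37, 37)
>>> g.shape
(37, 23)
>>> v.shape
(23, 2, 2)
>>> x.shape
(37, 37)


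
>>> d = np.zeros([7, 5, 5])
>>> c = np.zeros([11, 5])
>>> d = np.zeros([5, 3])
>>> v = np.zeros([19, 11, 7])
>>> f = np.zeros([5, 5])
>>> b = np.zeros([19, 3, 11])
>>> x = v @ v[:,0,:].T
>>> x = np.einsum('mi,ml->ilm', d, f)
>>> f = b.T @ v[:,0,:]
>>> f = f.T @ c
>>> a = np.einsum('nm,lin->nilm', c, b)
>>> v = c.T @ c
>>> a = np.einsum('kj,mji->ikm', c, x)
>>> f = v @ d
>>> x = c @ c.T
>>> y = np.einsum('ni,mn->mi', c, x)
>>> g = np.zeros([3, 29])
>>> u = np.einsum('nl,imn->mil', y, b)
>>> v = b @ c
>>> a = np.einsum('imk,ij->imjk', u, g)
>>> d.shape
(5, 3)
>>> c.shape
(11, 5)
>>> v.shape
(19, 3, 5)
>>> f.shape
(5, 3)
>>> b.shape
(19, 3, 11)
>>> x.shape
(11, 11)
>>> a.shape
(3, 19, 29, 5)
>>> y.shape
(11, 5)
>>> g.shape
(3, 29)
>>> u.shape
(3, 19, 5)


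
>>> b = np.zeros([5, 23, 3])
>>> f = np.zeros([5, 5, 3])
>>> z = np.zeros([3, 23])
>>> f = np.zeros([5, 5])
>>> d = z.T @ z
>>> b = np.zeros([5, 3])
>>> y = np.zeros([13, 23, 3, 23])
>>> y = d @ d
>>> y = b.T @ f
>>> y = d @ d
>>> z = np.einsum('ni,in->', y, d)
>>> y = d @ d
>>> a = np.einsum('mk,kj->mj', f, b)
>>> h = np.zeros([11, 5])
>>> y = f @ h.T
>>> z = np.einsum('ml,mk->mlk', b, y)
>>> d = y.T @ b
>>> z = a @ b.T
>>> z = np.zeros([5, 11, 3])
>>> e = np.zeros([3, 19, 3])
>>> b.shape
(5, 3)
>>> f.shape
(5, 5)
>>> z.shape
(5, 11, 3)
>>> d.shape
(11, 3)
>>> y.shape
(5, 11)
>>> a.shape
(5, 3)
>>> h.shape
(11, 5)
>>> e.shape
(3, 19, 3)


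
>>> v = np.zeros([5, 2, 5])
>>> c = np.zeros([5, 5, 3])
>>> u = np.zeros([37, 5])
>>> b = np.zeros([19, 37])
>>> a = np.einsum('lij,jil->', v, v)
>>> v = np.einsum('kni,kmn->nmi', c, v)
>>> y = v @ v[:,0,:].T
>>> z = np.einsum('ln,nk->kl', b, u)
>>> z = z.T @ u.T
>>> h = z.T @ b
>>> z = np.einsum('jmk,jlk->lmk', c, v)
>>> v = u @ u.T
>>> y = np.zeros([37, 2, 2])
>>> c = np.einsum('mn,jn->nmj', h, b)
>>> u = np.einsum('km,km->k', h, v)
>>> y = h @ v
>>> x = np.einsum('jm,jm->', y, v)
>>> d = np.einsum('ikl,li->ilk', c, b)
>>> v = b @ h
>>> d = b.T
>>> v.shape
(19, 37)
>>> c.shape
(37, 37, 19)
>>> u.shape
(37,)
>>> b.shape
(19, 37)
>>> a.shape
()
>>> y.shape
(37, 37)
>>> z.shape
(2, 5, 3)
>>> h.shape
(37, 37)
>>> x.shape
()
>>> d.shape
(37, 19)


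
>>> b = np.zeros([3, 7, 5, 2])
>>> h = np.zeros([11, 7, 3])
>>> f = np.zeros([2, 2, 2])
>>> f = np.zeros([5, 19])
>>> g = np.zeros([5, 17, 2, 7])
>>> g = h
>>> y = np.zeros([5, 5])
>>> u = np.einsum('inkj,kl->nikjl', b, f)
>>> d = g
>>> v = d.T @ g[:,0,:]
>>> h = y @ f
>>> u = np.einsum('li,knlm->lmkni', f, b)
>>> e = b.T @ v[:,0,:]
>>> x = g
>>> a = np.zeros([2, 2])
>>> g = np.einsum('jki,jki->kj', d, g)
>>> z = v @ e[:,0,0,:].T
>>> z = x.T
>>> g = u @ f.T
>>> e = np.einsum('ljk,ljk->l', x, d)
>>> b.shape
(3, 7, 5, 2)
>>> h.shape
(5, 19)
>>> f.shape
(5, 19)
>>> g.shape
(5, 2, 3, 7, 5)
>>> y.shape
(5, 5)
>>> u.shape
(5, 2, 3, 7, 19)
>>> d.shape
(11, 7, 3)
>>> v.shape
(3, 7, 3)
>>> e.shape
(11,)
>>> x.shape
(11, 7, 3)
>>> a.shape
(2, 2)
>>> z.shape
(3, 7, 11)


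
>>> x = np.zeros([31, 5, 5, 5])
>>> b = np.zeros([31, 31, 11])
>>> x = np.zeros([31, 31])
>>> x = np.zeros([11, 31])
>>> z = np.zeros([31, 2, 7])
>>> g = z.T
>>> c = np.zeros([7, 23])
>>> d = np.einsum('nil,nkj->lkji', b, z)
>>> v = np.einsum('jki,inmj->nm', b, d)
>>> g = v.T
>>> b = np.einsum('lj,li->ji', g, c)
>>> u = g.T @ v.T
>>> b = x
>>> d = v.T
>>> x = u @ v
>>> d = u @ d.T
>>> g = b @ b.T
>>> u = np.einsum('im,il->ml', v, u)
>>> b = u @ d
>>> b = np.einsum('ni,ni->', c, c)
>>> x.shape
(2, 7)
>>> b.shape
()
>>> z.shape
(31, 2, 7)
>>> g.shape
(11, 11)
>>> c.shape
(7, 23)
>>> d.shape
(2, 7)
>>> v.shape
(2, 7)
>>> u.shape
(7, 2)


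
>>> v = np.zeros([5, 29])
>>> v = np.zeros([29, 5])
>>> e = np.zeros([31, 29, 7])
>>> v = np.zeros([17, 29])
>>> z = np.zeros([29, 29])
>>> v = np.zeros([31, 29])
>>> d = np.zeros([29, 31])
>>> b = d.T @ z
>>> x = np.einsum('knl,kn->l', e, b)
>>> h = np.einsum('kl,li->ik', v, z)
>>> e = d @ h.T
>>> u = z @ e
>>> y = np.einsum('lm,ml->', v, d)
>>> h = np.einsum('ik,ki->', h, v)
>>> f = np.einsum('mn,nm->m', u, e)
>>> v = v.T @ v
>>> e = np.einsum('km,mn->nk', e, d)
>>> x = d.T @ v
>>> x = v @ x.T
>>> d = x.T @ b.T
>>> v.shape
(29, 29)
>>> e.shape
(31, 29)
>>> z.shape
(29, 29)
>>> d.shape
(31, 31)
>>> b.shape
(31, 29)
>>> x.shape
(29, 31)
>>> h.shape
()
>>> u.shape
(29, 29)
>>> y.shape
()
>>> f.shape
(29,)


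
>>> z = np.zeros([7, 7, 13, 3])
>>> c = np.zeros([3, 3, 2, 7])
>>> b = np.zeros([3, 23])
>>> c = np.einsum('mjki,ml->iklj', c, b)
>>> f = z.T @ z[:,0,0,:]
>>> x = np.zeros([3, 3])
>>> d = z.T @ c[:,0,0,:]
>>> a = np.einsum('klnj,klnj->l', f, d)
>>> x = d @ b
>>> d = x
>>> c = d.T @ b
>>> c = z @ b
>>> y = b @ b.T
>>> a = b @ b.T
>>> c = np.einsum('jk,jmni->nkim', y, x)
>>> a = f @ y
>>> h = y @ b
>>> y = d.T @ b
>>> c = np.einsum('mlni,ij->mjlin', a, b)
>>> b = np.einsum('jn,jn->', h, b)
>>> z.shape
(7, 7, 13, 3)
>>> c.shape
(3, 23, 13, 3, 7)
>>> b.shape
()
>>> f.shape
(3, 13, 7, 3)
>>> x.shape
(3, 13, 7, 23)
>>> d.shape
(3, 13, 7, 23)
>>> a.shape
(3, 13, 7, 3)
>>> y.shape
(23, 7, 13, 23)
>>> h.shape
(3, 23)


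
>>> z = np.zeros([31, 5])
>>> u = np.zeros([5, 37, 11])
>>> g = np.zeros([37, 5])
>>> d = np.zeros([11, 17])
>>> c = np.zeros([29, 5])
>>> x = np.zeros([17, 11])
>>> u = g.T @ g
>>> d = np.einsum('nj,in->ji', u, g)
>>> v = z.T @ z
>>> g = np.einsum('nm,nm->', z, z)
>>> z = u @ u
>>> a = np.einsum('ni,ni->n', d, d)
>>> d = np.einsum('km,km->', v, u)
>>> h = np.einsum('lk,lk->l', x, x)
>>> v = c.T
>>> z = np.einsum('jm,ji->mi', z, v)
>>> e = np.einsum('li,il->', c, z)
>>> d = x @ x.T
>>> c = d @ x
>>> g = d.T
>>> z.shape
(5, 29)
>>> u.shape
(5, 5)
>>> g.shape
(17, 17)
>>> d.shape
(17, 17)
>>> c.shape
(17, 11)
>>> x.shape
(17, 11)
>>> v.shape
(5, 29)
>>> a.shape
(5,)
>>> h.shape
(17,)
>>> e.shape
()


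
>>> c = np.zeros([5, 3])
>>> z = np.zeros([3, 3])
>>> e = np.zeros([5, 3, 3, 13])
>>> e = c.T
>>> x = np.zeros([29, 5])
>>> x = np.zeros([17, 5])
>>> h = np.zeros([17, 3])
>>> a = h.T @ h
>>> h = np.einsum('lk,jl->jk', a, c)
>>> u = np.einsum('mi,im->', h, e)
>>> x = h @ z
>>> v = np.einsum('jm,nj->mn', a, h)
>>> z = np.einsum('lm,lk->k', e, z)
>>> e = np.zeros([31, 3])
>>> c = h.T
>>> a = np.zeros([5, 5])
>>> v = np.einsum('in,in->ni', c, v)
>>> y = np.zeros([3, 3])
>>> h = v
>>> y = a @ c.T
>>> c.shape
(3, 5)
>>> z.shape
(3,)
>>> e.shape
(31, 3)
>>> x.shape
(5, 3)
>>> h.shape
(5, 3)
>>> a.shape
(5, 5)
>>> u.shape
()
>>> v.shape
(5, 3)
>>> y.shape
(5, 3)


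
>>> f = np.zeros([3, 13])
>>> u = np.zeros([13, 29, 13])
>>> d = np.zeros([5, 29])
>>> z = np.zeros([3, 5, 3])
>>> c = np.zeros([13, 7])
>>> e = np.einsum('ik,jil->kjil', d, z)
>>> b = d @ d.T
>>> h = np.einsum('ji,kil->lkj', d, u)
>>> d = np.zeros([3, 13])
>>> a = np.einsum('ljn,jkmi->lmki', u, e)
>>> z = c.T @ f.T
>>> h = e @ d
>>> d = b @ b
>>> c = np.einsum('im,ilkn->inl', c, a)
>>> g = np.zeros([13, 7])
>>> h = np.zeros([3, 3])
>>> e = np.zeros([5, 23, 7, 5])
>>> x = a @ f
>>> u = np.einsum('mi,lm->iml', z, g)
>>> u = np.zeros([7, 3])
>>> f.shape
(3, 13)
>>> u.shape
(7, 3)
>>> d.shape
(5, 5)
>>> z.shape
(7, 3)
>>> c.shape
(13, 3, 5)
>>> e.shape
(5, 23, 7, 5)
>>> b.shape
(5, 5)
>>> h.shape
(3, 3)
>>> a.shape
(13, 5, 3, 3)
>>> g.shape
(13, 7)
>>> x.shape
(13, 5, 3, 13)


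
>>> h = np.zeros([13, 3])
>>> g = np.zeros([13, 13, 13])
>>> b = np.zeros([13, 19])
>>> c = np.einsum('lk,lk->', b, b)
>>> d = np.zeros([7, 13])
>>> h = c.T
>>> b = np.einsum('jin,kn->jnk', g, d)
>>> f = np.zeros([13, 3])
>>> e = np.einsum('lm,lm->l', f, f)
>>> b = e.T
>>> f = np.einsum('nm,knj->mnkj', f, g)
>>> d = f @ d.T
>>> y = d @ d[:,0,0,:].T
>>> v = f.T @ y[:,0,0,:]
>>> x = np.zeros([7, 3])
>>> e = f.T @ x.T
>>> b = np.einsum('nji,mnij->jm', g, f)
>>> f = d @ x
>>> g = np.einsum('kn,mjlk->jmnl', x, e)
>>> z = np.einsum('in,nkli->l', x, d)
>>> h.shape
()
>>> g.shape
(13, 13, 3, 13)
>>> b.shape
(13, 3)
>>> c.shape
()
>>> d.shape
(3, 13, 13, 7)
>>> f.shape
(3, 13, 13, 3)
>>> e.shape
(13, 13, 13, 7)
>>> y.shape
(3, 13, 13, 3)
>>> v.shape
(13, 13, 13, 3)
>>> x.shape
(7, 3)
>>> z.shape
(13,)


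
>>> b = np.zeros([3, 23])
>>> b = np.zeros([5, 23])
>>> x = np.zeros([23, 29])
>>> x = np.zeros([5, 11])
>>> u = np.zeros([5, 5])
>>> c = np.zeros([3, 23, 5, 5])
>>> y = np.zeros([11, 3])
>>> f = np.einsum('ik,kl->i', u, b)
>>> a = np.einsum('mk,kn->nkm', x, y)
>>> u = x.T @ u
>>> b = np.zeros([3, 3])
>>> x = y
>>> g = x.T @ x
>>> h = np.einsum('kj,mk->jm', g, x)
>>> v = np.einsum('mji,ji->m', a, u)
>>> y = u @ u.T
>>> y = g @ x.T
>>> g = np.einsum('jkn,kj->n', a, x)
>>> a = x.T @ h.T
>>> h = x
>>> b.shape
(3, 3)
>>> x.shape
(11, 3)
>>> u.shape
(11, 5)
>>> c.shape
(3, 23, 5, 5)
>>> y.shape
(3, 11)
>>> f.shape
(5,)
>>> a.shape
(3, 3)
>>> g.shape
(5,)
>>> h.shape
(11, 3)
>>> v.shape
(3,)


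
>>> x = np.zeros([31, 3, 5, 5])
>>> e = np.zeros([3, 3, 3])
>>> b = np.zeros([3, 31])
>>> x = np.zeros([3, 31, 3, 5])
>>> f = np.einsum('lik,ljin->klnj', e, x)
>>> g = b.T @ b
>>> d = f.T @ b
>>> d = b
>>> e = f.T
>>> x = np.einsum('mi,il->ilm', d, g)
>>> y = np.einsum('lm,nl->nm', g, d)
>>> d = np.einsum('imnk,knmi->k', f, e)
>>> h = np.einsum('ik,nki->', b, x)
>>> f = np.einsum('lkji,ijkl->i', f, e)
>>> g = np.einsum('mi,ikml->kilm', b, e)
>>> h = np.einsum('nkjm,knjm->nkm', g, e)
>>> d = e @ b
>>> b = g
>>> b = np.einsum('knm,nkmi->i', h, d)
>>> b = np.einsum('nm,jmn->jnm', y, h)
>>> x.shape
(31, 31, 3)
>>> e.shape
(31, 5, 3, 3)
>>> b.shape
(5, 3, 31)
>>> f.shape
(31,)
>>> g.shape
(5, 31, 3, 3)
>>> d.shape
(31, 5, 3, 31)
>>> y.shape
(3, 31)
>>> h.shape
(5, 31, 3)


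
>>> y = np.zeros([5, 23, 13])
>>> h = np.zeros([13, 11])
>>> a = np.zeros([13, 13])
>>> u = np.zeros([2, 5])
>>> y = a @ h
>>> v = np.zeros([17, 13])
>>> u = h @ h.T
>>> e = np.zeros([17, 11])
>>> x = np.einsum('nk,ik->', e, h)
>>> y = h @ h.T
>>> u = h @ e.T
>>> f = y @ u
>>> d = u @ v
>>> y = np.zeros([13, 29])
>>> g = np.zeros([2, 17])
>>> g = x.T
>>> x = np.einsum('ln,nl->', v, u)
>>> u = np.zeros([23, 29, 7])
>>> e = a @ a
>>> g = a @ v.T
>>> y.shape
(13, 29)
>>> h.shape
(13, 11)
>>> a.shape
(13, 13)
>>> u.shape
(23, 29, 7)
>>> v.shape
(17, 13)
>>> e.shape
(13, 13)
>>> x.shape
()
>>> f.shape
(13, 17)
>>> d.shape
(13, 13)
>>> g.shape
(13, 17)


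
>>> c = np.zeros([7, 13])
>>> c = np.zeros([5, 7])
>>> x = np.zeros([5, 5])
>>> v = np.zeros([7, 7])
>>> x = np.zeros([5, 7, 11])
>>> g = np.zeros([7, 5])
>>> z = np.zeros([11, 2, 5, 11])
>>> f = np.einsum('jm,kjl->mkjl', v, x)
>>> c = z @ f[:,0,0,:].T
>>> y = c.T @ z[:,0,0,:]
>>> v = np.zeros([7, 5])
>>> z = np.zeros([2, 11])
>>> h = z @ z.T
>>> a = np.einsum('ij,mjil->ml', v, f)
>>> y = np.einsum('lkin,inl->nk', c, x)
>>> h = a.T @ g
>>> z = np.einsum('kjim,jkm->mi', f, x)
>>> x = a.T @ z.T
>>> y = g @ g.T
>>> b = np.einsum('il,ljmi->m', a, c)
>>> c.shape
(11, 2, 5, 7)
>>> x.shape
(11, 11)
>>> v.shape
(7, 5)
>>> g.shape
(7, 5)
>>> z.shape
(11, 7)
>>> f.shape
(7, 5, 7, 11)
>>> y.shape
(7, 7)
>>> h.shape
(11, 5)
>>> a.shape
(7, 11)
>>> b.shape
(5,)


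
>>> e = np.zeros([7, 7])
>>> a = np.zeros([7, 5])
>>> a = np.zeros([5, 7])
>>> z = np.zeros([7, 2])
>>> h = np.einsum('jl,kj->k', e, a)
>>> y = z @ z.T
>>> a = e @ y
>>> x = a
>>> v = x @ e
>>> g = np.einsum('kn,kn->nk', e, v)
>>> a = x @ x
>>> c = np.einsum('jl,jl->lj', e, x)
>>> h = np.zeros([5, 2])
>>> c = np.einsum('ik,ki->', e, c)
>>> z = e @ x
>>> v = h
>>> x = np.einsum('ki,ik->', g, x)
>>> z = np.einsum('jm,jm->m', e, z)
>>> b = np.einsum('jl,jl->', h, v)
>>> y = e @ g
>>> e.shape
(7, 7)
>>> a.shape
(7, 7)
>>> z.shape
(7,)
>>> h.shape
(5, 2)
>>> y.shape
(7, 7)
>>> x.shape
()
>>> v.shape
(5, 2)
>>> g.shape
(7, 7)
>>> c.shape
()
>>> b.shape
()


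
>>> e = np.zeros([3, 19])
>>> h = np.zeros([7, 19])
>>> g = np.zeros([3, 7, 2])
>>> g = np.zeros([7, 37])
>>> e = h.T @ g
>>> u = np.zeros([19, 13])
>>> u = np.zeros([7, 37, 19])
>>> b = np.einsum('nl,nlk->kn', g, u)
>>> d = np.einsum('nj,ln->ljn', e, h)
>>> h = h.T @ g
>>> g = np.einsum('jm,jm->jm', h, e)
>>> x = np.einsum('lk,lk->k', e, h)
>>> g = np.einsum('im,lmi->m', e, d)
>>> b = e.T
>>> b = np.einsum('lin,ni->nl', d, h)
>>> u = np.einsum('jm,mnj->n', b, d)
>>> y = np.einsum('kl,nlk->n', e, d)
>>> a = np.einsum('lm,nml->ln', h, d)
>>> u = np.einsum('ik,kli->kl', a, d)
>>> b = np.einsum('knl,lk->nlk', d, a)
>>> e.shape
(19, 37)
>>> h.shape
(19, 37)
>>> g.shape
(37,)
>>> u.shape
(7, 37)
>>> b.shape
(37, 19, 7)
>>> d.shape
(7, 37, 19)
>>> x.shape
(37,)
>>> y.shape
(7,)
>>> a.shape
(19, 7)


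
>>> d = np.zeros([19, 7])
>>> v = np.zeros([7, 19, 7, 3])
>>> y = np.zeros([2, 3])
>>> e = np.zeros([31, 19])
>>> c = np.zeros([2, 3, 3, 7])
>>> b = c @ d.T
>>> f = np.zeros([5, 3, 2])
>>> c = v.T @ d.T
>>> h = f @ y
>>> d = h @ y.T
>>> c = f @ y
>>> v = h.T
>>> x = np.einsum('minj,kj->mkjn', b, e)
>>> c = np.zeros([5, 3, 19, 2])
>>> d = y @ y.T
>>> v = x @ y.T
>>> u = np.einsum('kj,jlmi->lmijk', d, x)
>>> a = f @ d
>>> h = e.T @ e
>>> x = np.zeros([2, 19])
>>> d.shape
(2, 2)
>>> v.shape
(2, 31, 19, 2)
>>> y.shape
(2, 3)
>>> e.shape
(31, 19)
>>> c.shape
(5, 3, 19, 2)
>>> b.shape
(2, 3, 3, 19)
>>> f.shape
(5, 3, 2)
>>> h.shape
(19, 19)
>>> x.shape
(2, 19)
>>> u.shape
(31, 19, 3, 2, 2)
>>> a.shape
(5, 3, 2)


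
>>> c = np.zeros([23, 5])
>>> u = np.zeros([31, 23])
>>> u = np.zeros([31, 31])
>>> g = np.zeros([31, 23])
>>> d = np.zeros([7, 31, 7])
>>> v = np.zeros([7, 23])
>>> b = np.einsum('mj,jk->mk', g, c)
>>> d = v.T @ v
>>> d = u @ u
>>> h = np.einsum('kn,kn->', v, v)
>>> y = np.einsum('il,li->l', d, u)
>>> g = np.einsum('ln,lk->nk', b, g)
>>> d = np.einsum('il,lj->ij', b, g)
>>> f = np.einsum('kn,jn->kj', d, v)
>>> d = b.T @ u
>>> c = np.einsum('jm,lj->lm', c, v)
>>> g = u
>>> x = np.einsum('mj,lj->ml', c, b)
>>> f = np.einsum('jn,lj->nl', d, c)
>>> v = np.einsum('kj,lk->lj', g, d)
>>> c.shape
(7, 5)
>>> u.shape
(31, 31)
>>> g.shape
(31, 31)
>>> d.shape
(5, 31)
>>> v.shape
(5, 31)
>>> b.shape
(31, 5)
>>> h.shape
()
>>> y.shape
(31,)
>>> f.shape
(31, 7)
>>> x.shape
(7, 31)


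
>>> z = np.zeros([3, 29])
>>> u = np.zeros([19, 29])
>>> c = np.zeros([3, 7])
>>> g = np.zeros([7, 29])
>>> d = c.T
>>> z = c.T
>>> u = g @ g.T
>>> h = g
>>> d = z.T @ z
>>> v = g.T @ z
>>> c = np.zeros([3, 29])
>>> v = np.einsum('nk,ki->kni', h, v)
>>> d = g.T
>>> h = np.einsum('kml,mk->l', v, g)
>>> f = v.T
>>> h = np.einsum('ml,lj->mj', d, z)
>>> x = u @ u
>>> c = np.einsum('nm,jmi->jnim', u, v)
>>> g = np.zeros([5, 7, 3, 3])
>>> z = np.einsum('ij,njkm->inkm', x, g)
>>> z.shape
(7, 5, 3, 3)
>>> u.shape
(7, 7)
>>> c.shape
(29, 7, 3, 7)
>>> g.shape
(5, 7, 3, 3)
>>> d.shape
(29, 7)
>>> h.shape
(29, 3)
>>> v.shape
(29, 7, 3)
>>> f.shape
(3, 7, 29)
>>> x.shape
(7, 7)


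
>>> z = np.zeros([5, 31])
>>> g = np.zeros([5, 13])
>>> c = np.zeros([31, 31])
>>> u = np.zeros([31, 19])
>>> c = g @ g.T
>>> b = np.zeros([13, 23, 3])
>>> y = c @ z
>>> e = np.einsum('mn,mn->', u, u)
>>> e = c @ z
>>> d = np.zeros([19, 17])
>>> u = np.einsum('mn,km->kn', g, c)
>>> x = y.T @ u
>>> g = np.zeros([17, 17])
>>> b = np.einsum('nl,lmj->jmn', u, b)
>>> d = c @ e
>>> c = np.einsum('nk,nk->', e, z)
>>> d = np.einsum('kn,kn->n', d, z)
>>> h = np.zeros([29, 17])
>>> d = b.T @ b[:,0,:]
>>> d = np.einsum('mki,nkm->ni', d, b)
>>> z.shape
(5, 31)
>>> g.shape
(17, 17)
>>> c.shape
()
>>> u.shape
(5, 13)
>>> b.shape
(3, 23, 5)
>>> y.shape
(5, 31)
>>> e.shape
(5, 31)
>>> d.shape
(3, 5)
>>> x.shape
(31, 13)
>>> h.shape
(29, 17)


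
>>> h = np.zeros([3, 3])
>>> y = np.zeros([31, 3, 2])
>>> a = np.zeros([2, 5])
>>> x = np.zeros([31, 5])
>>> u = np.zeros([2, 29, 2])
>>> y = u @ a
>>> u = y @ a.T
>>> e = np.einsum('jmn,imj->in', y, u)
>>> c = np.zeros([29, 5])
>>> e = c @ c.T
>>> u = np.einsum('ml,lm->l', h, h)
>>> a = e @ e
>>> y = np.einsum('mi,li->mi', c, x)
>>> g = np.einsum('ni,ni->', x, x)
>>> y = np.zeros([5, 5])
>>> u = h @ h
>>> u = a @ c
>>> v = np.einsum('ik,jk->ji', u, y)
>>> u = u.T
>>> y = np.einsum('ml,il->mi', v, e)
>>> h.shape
(3, 3)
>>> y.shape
(5, 29)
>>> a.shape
(29, 29)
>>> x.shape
(31, 5)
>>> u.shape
(5, 29)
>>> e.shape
(29, 29)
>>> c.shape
(29, 5)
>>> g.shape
()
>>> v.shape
(5, 29)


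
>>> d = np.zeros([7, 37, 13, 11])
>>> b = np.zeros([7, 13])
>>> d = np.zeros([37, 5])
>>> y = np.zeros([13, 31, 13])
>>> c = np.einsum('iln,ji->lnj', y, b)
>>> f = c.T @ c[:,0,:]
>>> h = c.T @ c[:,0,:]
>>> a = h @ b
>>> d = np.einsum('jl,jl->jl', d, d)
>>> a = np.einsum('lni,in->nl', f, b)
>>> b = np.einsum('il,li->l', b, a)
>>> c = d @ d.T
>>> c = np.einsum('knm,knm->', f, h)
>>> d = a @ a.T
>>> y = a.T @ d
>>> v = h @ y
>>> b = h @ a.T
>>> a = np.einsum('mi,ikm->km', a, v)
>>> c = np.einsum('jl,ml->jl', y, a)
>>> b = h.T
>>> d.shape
(13, 13)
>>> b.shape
(7, 13, 7)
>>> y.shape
(7, 13)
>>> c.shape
(7, 13)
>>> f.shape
(7, 13, 7)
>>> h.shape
(7, 13, 7)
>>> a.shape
(13, 13)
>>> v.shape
(7, 13, 13)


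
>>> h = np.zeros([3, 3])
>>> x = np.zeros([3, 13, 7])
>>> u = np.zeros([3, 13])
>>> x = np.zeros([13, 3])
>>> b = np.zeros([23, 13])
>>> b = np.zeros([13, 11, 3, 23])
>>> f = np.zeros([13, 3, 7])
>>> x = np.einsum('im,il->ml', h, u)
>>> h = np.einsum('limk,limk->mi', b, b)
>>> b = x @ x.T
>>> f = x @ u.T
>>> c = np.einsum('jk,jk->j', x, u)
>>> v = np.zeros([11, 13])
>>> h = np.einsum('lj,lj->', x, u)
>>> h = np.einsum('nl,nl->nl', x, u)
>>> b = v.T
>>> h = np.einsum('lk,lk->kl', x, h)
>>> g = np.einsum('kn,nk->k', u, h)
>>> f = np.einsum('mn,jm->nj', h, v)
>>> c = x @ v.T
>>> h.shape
(13, 3)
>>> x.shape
(3, 13)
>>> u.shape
(3, 13)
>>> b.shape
(13, 11)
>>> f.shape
(3, 11)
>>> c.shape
(3, 11)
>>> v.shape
(11, 13)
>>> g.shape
(3,)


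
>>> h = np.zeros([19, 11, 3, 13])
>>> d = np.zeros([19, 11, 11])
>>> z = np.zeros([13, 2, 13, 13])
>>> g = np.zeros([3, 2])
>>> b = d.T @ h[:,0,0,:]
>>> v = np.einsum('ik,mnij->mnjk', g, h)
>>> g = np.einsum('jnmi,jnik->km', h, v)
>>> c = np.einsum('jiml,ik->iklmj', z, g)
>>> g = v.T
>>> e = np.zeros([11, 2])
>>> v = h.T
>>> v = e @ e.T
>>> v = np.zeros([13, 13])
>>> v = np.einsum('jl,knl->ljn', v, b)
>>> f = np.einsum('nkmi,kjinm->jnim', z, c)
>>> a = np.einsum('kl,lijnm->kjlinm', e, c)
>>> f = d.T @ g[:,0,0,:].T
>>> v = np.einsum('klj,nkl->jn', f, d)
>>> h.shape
(19, 11, 3, 13)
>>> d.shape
(19, 11, 11)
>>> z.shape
(13, 2, 13, 13)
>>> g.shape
(2, 13, 11, 19)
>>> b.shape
(11, 11, 13)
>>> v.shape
(2, 19)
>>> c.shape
(2, 3, 13, 13, 13)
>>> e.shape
(11, 2)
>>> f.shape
(11, 11, 2)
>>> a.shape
(11, 13, 2, 3, 13, 13)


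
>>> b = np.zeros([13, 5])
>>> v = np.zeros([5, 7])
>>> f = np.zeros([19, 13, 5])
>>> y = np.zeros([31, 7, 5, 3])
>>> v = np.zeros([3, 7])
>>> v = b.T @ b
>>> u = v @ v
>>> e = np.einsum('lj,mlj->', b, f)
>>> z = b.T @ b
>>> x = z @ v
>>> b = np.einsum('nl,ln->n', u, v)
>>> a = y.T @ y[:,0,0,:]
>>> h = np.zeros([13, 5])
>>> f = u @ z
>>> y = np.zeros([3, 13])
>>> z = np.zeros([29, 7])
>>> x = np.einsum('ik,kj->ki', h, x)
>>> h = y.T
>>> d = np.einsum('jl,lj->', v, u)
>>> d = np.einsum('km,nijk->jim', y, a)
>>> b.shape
(5,)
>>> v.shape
(5, 5)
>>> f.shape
(5, 5)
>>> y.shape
(3, 13)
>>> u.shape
(5, 5)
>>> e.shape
()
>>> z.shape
(29, 7)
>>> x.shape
(5, 13)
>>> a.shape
(3, 5, 7, 3)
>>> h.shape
(13, 3)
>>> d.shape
(7, 5, 13)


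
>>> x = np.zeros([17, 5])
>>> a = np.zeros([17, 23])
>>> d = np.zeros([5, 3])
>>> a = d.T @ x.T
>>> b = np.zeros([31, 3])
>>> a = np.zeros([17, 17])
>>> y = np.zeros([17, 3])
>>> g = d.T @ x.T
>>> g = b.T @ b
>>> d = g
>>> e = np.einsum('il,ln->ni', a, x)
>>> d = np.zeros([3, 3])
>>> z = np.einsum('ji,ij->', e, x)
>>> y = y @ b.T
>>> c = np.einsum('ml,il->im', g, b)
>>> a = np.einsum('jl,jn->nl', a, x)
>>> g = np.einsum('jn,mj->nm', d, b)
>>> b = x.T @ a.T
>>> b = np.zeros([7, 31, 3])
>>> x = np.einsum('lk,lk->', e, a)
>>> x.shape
()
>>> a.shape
(5, 17)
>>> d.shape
(3, 3)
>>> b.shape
(7, 31, 3)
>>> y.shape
(17, 31)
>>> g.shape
(3, 31)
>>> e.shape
(5, 17)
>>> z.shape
()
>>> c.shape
(31, 3)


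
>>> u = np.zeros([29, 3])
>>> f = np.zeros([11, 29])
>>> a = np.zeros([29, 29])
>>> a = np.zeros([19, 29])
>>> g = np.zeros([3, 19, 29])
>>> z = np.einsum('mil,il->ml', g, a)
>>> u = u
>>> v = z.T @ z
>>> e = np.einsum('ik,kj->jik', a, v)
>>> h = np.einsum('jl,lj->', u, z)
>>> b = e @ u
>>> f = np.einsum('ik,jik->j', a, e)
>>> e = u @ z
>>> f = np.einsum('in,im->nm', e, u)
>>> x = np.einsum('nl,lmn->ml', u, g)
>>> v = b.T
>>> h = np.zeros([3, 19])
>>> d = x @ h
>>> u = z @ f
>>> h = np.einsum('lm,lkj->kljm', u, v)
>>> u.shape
(3, 3)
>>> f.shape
(29, 3)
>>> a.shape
(19, 29)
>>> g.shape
(3, 19, 29)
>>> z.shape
(3, 29)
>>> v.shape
(3, 19, 29)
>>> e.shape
(29, 29)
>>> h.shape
(19, 3, 29, 3)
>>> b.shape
(29, 19, 3)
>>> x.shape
(19, 3)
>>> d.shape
(19, 19)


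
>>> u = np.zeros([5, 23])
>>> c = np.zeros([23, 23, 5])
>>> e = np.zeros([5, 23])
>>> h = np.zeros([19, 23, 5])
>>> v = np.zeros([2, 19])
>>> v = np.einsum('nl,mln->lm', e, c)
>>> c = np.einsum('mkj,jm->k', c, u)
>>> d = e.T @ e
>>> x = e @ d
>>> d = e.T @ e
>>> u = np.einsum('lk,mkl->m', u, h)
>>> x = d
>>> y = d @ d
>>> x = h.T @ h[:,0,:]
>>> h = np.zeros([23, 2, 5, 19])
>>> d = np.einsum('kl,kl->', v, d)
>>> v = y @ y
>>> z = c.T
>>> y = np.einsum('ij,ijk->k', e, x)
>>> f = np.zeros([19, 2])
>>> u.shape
(19,)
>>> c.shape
(23,)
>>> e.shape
(5, 23)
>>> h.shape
(23, 2, 5, 19)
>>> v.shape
(23, 23)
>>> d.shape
()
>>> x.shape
(5, 23, 5)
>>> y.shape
(5,)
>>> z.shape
(23,)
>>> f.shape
(19, 2)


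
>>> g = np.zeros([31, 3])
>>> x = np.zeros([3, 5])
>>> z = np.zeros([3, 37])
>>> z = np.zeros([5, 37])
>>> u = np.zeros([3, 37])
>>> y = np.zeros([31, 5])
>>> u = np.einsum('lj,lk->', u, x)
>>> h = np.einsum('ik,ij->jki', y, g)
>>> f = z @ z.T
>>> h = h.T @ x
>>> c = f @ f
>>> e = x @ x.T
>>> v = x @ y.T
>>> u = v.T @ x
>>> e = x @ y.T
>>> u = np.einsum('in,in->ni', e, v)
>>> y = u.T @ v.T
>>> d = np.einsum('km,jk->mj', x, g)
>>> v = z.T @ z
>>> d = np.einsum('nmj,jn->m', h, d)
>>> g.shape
(31, 3)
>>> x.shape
(3, 5)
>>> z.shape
(5, 37)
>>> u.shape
(31, 3)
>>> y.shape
(3, 3)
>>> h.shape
(31, 5, 5)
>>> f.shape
(5, 5)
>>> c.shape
(5, 5)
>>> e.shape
(3, 31)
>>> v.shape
(37, 37)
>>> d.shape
(5,)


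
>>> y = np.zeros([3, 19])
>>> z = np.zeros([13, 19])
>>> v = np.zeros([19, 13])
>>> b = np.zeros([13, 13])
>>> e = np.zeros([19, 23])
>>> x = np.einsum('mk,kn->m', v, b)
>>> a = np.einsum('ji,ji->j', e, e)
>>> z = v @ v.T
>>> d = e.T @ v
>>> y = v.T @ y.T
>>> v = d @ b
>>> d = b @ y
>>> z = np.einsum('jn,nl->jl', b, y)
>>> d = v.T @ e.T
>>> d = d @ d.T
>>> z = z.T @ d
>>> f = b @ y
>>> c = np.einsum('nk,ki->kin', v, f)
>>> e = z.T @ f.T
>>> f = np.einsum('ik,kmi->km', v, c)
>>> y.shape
(13, 3)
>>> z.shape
(3, 13)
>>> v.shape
(23, 13)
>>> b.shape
(13, 13)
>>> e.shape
(13, 13)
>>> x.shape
(19,)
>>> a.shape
(19,)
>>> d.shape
(13, 13)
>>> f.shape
(13, 3)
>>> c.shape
(13, 3, 23)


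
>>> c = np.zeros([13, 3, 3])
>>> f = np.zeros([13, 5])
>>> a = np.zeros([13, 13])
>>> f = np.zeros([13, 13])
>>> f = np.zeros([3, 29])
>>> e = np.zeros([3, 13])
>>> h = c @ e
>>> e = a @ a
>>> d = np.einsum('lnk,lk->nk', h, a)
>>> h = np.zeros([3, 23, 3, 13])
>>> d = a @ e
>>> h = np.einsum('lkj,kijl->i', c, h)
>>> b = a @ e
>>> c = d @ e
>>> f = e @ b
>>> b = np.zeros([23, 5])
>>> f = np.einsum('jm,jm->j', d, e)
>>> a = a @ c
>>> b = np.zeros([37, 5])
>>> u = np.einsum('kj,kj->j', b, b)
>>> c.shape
(13, 13)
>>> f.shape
(13,)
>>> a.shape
(13, 13)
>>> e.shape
(13, 13)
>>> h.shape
(23,)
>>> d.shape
(13, 13)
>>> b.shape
(37, 5)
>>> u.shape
(5,)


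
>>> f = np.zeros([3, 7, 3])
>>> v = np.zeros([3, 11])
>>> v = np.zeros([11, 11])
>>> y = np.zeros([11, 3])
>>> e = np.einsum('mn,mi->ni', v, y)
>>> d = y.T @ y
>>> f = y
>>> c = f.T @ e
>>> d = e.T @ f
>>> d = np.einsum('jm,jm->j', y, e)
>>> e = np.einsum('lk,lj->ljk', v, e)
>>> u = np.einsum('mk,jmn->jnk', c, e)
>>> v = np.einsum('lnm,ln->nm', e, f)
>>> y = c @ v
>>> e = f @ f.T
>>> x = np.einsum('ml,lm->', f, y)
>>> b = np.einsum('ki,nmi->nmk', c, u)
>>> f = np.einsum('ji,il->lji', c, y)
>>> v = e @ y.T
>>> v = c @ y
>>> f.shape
(11, 3, 3)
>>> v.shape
(3, 11)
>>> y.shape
(3, 11)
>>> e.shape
(11, 11)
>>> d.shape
(11,)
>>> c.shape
(3, 3)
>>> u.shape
(11, 11, 3)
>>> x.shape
()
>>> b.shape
(11, 11, 3)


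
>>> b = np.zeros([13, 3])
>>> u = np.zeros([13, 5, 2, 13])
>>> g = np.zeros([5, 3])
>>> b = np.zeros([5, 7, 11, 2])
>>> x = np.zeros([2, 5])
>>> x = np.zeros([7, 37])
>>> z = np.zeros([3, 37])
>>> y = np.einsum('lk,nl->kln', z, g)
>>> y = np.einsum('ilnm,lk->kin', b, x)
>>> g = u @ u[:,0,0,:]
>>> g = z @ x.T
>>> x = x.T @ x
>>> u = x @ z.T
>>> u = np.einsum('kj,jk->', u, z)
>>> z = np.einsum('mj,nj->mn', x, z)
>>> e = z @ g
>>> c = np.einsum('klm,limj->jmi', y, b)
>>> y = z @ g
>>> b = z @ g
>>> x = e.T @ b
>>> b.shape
(37, 7)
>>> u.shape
()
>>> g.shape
(3, 7)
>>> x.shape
(7, 7)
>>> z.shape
(37, 3)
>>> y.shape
(37, 7)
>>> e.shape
(37, 7)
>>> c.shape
(2, 11, 7)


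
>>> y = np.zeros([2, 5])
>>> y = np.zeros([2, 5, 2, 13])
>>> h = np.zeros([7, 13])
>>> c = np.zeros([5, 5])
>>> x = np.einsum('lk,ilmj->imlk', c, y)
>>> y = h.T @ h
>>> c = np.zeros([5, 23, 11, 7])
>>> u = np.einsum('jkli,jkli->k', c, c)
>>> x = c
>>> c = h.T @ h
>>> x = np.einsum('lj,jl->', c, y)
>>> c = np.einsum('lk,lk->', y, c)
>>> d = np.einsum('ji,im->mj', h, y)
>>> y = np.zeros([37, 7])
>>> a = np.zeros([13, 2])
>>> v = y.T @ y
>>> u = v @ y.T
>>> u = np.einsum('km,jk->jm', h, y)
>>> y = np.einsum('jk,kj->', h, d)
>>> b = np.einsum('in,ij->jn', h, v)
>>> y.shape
()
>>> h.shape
(7, 13)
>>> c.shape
()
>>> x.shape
()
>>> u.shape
(37, 13)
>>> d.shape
(13, 7)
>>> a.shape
(13, 2)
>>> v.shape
(7, 7)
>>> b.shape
(7, 13)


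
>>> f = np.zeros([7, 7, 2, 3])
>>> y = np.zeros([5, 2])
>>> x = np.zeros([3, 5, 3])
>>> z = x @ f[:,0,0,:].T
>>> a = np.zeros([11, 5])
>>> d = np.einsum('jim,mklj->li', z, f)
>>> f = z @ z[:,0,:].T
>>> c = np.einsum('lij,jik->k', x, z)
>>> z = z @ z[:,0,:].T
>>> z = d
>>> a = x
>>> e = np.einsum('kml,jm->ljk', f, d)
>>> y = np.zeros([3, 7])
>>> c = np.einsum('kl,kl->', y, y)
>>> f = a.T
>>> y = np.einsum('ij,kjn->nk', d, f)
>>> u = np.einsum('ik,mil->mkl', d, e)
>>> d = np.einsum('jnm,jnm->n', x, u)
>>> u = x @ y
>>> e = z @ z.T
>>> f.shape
(3, 5, 3)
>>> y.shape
(3, 3)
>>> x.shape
(3, 5, 3)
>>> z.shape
(2, 5)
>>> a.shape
(3, 5, 3)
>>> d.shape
(5,)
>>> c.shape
()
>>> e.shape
(2, 2)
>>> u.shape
(3, 5, 3)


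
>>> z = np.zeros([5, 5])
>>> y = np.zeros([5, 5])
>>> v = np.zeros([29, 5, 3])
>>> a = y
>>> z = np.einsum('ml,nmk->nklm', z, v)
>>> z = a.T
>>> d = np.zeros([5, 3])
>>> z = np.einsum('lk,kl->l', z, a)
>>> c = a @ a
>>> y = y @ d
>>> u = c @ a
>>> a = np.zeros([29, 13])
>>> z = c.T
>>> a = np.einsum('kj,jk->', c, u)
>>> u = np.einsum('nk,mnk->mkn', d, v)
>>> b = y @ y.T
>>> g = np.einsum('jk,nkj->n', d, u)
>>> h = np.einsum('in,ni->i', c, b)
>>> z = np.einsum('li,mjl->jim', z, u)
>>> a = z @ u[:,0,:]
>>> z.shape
(3, 5, 29)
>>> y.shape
(5, 3)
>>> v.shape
(29, 5, 3)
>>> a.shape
(3, 5, 5)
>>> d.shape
(5, 3)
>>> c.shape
(5, 5)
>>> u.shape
(29, 3, 5)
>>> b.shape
(5, 5)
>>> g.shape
(29,)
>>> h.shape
(5,)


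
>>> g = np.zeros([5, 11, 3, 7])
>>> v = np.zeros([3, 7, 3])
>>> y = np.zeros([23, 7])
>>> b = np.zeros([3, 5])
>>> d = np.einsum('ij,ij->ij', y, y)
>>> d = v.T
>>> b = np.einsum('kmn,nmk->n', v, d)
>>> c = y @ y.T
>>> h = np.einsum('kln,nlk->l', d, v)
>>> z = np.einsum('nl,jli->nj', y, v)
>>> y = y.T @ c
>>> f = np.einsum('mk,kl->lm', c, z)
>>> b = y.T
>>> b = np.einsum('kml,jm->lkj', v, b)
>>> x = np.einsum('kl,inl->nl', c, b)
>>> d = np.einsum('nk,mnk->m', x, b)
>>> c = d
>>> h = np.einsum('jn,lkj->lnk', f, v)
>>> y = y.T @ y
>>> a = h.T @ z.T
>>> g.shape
(5, 11, 3, 7)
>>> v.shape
(3, 7, 3)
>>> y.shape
(23, 23)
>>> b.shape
(3, 3, 23)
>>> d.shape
(3,)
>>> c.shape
(3,)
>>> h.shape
(3, 23, 7)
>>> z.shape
(23, 3)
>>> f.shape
(3, 23)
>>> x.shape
(3, 23)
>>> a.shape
(7, 23, 23)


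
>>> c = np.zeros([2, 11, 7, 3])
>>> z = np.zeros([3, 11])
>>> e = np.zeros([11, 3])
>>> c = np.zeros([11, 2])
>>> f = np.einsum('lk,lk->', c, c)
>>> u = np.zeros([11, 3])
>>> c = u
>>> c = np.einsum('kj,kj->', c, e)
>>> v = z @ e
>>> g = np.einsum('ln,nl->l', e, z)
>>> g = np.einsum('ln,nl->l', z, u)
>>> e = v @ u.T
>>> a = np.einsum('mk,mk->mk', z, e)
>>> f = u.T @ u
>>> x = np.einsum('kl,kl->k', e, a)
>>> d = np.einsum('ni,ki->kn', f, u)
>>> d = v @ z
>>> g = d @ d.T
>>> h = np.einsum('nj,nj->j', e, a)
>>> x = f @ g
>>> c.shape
()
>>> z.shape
(3, 11)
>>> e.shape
(3, 11)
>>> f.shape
(3, 3)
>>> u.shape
(11, 3)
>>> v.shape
(3, 3)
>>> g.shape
(3, 3)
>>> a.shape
(3, 11)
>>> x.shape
(3, 3)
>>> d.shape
(3, 11)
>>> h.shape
(11,)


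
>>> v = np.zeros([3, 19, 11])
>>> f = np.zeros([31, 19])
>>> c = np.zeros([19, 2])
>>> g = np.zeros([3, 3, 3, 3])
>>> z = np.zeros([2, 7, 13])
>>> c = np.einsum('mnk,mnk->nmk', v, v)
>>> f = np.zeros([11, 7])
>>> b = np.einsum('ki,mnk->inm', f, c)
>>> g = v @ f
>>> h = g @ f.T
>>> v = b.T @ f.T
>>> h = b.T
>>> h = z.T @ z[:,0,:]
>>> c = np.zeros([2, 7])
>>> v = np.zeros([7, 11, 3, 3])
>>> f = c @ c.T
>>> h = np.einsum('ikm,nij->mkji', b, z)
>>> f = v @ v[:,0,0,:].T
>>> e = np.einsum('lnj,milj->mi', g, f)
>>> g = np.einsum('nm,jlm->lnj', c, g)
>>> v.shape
(7, 11, 3, 3)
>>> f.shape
(7, 11, 3, 7)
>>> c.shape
(2, 7)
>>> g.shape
(19, 2, 3)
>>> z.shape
(2, 7, 13)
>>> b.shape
(7, 3, 19)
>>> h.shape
(19, 3, 13, 7)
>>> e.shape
(7, 11)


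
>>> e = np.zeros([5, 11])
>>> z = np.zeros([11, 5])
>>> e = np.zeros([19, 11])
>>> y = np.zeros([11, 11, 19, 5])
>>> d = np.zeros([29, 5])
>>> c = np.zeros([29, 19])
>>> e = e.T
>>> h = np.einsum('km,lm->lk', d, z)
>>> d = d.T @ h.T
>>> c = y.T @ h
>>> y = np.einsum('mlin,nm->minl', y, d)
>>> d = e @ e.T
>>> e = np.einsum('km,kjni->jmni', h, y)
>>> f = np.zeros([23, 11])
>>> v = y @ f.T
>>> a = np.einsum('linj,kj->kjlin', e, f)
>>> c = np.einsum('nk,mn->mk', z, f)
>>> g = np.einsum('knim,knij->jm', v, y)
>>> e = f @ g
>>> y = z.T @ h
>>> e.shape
(23, 23)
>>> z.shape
(11, 5)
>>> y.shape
(5, 29)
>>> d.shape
(11, 11)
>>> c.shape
(23, 5)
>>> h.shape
(11, 29)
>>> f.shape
(23, 11)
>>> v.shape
(11, 19, 5, 23)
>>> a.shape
(23, 11, 19, 29, 5)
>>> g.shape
(11, 23)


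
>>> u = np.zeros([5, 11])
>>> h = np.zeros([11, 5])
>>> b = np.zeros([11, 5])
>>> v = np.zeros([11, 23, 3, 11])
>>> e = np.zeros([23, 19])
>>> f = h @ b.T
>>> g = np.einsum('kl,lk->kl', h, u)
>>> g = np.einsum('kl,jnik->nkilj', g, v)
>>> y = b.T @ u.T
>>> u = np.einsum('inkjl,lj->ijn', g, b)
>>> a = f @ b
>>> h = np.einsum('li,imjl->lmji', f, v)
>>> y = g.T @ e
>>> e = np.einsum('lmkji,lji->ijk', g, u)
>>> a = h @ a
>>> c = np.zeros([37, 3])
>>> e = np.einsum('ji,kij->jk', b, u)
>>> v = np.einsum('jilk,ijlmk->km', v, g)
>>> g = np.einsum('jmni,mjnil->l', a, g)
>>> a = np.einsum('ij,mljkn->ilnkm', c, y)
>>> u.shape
(23, 5, 11)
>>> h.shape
(11, 23, 3, 11)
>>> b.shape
(11, 5)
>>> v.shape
(11, 5)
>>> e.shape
(11, 23)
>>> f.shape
(11, 11)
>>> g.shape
(11,)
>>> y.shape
(11, 5, 3, 11, 19)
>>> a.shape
(37, 5, 19, 11, 11)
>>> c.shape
(37, 3)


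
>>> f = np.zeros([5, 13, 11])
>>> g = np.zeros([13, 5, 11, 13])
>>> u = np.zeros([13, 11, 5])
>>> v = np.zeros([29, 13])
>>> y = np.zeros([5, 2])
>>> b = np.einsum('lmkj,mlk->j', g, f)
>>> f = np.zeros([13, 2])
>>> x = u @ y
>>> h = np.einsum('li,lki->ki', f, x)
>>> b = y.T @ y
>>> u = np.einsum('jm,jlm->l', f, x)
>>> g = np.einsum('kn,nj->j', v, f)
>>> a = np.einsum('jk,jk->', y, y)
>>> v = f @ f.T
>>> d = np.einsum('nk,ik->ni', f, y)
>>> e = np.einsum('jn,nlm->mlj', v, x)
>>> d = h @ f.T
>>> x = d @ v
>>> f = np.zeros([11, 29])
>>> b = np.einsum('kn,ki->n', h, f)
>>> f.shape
(11, 29)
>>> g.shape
(2,)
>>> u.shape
(11,)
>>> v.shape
(13, 13)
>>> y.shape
(5, 2)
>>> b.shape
(2,)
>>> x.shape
(11, 13)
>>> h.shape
(11, 2)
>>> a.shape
()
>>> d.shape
(11, 13)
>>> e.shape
(2, 11, 13)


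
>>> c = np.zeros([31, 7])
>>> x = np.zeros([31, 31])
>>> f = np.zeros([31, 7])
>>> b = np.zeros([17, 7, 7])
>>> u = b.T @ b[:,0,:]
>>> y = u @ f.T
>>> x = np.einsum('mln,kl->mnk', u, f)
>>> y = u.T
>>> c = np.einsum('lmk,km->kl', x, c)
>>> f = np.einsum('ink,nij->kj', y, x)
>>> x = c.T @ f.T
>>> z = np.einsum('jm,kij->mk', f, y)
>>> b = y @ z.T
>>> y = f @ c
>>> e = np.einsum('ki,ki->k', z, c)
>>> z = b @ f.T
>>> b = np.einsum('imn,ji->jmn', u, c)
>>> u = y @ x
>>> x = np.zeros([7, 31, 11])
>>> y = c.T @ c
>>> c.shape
(31, 7)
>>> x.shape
(7, 31, 11)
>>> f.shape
(7, 31)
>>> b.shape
(31, 7, 7)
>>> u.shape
(7, 7)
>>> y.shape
(7, 7)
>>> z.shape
(7, 7, 7)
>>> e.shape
(31,)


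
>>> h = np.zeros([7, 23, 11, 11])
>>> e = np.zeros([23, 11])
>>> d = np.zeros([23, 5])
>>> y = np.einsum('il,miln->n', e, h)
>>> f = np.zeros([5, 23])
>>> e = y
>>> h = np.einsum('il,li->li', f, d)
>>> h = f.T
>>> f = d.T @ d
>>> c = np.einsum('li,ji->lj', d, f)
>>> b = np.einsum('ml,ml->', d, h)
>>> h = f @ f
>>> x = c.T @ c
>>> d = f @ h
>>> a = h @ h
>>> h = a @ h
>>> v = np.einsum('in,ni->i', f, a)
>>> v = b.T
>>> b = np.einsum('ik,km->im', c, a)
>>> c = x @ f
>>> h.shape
(5, 5)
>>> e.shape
(11,)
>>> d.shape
(5, 5)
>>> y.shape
(11,)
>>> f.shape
(5, 5)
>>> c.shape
(5, 5)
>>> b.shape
(23, 5)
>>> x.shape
(5, 5)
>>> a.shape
(5, 5)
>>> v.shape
()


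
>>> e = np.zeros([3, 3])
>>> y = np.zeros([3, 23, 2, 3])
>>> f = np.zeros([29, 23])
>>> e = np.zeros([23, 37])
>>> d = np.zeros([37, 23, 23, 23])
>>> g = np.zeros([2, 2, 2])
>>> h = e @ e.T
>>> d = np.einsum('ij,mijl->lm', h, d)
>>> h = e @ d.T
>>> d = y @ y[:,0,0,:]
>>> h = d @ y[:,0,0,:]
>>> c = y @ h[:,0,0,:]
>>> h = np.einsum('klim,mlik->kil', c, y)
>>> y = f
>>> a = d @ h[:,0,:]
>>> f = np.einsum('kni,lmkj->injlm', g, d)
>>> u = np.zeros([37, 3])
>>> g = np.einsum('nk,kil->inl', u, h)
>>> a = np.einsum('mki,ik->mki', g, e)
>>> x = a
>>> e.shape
(23, 37)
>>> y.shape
(29, 23)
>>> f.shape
(2, 2, 3, 3, 23)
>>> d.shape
(3, 23, 2, 3)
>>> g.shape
(2, 37, 23)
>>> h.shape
(3, 2, 23)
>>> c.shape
(3, 23, 2, 3)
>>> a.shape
(2, 37, 23)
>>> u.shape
(37, 3)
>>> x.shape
(2, 37, 23)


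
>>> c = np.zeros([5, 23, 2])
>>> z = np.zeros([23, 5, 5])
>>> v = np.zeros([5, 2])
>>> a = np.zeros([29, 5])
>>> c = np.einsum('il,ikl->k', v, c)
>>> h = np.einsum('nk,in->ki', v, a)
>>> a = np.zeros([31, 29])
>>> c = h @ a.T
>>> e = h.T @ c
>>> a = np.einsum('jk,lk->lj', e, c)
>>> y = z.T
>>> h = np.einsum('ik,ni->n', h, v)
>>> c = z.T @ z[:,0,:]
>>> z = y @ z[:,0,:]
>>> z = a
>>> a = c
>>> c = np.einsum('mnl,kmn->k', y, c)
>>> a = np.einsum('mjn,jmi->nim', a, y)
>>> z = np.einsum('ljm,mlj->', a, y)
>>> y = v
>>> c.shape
(5,)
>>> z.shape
()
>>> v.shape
(5, 2)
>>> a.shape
(5, 23, 5)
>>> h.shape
(5,)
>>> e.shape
(29, 31)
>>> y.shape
(5, 2)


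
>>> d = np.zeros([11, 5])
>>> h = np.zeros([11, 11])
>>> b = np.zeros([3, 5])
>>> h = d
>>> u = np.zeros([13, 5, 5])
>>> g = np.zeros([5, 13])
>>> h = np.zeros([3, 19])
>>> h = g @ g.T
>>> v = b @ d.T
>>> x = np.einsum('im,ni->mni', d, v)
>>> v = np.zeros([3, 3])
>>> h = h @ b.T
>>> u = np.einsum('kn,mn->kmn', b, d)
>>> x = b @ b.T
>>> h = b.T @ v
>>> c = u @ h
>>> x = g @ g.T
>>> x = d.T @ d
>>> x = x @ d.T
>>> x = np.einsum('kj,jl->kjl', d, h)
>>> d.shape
(11, 5)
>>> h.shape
(5, 3)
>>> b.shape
(3, 5)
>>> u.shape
(3, 11, 5)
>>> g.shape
(5, 13)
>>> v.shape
(3, 3)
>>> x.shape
(11, 5, 3)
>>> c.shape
(3, 11, 3)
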